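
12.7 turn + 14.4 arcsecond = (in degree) 4572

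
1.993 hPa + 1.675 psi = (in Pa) 1.175e+04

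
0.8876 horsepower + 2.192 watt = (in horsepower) 0.8905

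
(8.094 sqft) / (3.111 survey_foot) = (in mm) 793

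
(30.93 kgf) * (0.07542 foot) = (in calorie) 1.667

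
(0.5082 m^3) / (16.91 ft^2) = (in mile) 0.000201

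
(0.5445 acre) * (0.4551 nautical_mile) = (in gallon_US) 4.906e+08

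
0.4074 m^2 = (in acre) 0.0001007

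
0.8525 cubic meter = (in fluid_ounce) 2.883e+04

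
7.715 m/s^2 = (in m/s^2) 7.715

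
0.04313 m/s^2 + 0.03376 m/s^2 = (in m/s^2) 0.07689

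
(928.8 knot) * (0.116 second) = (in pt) 1.571e+05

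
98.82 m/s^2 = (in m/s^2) 98.82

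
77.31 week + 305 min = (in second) 4.678e+07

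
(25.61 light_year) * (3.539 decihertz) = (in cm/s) 8.575e+18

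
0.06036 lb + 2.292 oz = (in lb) 0.2036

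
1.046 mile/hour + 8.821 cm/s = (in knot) 1.08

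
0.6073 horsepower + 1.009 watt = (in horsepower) 0.6087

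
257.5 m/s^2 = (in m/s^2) 257.5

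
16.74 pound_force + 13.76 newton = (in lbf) 19.83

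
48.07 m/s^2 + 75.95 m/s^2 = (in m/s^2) 124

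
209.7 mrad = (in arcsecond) 4.325e+04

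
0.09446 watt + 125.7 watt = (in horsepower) 0.1687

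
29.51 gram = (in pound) 0.06506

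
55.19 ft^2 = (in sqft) 55.19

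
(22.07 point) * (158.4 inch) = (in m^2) 0.03133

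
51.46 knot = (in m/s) 26.47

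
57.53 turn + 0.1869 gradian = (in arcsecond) 7.456e+07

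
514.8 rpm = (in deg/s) 3089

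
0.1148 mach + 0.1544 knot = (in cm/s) 3917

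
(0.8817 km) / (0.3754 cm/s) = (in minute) 3914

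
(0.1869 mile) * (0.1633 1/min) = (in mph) 1.831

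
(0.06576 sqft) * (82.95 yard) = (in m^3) 0.4634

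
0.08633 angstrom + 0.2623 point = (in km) 9.253e-08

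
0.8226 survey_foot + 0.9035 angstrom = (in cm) 25.07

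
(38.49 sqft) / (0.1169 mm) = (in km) 30.59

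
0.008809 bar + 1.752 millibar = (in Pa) 1056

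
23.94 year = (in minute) 1.258e+07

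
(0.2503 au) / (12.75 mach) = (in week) 14.26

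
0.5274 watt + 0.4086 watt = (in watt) 0.936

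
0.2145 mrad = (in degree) 0.01229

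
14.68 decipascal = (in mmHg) 0.01101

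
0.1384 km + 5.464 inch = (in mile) 0.08608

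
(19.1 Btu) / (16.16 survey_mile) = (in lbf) 0.1742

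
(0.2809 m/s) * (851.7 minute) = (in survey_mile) 8.919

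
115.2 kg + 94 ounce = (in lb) 259.8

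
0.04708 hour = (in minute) 2.825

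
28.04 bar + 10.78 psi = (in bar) 28.78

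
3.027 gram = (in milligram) 3027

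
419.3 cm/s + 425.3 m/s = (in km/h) 1546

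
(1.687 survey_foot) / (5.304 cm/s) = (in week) 1.603e-05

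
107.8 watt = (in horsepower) 0.1446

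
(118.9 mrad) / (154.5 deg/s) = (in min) 0.0007349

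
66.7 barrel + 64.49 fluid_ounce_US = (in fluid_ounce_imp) 3.733e+05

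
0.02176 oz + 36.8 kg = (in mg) 3.68e+07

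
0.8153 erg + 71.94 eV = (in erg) 0.8153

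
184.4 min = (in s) 1.106e+04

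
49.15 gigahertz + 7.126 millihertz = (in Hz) 4.915e+10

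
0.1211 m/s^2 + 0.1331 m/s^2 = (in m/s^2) 0.2542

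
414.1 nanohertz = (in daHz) 4.141e-08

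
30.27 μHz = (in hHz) 3.027e-07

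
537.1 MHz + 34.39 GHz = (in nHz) 3.493e+19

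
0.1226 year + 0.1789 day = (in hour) 1078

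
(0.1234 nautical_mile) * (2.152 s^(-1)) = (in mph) 1100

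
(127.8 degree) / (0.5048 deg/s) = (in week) 0.0004186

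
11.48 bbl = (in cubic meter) 1.825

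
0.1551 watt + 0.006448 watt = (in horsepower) 0.0002166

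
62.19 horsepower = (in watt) 4.638e+04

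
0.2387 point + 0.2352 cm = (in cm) 0.2436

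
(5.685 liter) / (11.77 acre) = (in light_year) 1.262e-23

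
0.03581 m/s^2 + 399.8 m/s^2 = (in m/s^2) 399.8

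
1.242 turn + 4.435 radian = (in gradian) 779.1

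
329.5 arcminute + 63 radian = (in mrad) 6.31e+04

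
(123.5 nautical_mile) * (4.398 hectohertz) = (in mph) 2.25e+08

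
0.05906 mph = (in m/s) 0.0264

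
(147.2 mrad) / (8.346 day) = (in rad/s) 2.041e-07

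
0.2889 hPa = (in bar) 0.0002889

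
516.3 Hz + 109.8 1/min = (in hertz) 518.1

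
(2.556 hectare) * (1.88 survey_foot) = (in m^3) 1.465e+04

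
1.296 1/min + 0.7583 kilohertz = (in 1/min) 4.55e+04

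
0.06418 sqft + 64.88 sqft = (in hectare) 0.0006034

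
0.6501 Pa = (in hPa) 0.006501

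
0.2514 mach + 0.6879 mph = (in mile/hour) 192.2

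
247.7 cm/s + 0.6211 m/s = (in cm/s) 309.8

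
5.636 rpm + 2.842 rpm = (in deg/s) 50.87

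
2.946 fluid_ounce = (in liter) 0.08712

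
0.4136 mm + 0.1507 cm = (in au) 1.284e-14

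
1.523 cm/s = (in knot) 0.0296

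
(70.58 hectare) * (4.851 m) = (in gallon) 9.045e+08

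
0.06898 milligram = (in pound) 1.521e-07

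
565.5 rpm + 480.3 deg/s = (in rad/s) 67.6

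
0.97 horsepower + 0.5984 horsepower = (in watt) 1170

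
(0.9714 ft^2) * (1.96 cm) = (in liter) 1.769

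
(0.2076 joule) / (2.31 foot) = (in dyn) 2.948e+04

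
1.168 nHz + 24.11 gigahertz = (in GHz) 24.11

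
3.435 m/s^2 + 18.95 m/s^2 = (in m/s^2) 22.38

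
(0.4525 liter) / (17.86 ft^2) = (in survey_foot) 0.0008947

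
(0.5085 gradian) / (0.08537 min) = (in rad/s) 0.001559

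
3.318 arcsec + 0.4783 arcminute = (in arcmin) 0.5336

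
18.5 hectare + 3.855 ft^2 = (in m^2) 1.85e+05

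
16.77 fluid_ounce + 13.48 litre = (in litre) 13.98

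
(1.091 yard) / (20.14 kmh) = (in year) 5.655e-09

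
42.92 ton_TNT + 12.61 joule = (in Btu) 1.702e+08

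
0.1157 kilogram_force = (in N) 1.135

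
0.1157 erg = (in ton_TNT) 2.765e-18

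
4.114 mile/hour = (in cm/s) 183.9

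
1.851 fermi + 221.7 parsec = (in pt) 1.939e+22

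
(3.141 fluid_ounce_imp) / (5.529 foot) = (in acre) 1.309e-08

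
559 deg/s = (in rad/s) 9.756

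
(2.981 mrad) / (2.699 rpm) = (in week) 1.744e-08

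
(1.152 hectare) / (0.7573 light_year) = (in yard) 1.758e-12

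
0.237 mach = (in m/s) 80.7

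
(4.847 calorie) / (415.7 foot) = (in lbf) 0.03598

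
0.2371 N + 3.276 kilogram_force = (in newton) 32.36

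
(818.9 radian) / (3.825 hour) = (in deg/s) 3.407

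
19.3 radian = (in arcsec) 3.981e+06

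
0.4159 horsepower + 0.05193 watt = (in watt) 310.2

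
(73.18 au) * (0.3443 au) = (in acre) 1.393e+20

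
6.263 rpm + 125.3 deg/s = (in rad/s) 2.843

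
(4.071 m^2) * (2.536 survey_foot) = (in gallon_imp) 692.2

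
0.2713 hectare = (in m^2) 2713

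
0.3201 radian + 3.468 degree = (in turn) 0.06058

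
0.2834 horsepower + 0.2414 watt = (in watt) 211.6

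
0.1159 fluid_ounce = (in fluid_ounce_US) 0.1159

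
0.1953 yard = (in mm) 178.6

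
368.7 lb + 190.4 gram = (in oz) 5906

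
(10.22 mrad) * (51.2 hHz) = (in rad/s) 52.33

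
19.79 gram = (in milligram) 1.979e+04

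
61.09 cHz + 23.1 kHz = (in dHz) 2.31e+05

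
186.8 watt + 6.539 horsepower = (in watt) 5063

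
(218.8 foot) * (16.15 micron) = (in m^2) 0.001077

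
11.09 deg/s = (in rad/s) 0.1936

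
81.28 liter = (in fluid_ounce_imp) 2861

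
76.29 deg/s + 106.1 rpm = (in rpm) 118.8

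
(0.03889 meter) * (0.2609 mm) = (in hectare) 1.015e-09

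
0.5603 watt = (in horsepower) 0.0007514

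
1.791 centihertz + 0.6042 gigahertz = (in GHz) 0.6042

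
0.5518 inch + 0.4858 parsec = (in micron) 1.499e+22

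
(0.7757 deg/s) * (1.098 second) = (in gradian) 0.9464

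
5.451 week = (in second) 3.297e+06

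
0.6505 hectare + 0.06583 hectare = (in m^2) 7163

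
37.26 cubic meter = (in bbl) 234.4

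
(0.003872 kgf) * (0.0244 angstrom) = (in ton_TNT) 2.214e-23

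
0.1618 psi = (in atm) 0.01101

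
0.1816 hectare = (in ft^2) 1.955e+04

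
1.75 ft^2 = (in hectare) 1.626e-05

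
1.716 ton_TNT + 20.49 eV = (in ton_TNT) 1.716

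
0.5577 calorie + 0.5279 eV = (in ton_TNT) 5.577e-10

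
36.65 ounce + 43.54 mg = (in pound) 2.291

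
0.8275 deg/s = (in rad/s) 0.01444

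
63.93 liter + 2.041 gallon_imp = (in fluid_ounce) 2475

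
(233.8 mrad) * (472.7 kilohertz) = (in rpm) 1.055e+06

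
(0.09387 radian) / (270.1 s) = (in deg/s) 0.01991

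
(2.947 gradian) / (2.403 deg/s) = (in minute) 0.0184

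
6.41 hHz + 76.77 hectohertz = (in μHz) 8.318e+09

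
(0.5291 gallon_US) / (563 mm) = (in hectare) 3.557e-07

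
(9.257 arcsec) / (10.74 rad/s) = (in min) 6.964e-08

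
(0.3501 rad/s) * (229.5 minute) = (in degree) 2.762e+05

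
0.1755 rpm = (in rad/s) 0.01838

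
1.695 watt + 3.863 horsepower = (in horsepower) 3.865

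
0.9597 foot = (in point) 829.2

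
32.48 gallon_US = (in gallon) 32.48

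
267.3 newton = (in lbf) 60.09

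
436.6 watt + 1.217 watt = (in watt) 437.8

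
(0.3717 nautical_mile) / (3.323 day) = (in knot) 0.004661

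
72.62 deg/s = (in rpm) 12.1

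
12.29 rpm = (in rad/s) 1.287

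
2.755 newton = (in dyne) 2.755e+05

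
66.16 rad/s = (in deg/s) 3791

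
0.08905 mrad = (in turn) 1.417e-05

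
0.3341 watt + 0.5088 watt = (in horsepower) 0.00113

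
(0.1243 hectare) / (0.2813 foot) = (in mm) 1.45e+07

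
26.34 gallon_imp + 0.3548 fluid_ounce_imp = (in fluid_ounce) 4049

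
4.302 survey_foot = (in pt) 3717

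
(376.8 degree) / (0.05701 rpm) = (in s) 1102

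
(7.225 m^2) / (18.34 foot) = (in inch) 50.89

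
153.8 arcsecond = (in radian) 0.0007456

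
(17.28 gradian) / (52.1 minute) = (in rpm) 0.0008292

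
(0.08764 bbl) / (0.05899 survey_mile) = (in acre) 3.627e-08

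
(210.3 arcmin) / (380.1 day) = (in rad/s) 1.863e-09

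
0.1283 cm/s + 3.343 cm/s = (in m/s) 0.03471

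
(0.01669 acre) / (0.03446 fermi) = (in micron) 1.96e+24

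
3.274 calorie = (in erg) 1.37e+08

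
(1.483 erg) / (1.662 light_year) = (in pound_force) 2.12e-24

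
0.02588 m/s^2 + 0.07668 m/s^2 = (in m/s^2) 0.1026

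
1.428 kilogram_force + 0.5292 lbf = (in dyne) 1.636e+06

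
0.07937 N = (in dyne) 7937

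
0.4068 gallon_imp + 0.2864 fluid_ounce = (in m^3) 0.001858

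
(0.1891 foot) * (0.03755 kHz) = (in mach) 0.006356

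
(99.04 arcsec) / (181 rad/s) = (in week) 4.386e-12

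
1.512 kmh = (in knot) 0.8164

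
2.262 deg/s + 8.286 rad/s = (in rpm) 79.5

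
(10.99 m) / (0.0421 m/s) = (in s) 261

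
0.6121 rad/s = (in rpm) 5.845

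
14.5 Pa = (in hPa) 0.145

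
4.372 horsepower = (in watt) 3260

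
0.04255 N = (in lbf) 0.009566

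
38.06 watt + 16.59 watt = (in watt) 54.65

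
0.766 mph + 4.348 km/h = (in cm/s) 155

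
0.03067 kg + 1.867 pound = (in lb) 1.935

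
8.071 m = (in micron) 8.071e+06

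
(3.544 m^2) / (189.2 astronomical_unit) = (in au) 8.37e-25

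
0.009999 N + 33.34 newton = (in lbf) 7.497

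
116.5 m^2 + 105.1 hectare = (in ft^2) 1.131e+07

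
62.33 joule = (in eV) 3.89e+20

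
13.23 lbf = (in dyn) 5.885e+06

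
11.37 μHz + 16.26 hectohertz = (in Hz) 1626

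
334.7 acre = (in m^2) 1.354e+06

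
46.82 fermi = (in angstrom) 0.0004682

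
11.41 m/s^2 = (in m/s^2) 11.41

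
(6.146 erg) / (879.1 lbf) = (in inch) 6.188e-09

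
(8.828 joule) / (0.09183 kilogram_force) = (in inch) 385.9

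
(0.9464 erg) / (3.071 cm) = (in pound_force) 6.928e-07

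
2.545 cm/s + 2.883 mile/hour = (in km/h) 4.731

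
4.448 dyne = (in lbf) 1e-05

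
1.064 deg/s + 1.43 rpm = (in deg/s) 9.644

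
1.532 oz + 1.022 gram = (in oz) 1.568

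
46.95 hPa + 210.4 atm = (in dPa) 2.132e+08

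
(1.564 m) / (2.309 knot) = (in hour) 0.0003657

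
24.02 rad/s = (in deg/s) 1376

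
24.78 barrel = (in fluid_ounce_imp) 1.387e+05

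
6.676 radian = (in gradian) 425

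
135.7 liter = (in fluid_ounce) 4589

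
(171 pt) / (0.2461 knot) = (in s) 0.4765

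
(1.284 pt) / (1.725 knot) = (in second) 0.0005104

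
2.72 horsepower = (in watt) 2028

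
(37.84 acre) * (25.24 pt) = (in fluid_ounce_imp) 4.799e+07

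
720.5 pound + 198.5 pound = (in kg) 416.9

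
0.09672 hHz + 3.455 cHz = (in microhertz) 9.707e+06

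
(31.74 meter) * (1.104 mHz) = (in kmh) 0.1261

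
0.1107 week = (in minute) 1116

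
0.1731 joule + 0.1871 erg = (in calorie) 0.04137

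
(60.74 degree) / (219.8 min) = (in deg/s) 0.004606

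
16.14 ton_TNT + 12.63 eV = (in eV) 4.215e+29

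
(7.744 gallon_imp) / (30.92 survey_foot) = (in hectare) 3.735e-07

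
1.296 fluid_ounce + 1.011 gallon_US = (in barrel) 0.02431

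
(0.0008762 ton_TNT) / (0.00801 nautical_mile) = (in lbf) 5.556e+04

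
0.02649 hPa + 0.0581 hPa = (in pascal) 8.459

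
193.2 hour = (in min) 1.159e+04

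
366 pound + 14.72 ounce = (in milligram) 1.664e+08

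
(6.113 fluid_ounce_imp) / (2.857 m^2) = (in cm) 0.006079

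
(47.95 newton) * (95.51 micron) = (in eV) 2.858e+16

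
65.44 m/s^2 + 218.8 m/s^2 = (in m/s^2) 284.2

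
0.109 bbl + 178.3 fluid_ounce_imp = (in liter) 22.4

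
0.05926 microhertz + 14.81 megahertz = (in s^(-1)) 1.481e+07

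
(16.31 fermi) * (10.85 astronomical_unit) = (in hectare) 2.647e-06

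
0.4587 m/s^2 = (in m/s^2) 0.4587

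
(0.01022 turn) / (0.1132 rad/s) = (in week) 9.379e-07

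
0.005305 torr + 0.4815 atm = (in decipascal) 4.879e+05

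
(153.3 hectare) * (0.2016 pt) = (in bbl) 685.8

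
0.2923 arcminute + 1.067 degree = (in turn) 0.002977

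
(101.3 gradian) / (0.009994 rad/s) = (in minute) 2.654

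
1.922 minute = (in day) 0.001335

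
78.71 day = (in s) 6.801e+06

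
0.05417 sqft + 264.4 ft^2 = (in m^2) 24.57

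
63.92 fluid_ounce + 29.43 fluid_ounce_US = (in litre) 2.761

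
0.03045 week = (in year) 0.000584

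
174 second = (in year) 5.518e-06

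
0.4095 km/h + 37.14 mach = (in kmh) 4.553e+04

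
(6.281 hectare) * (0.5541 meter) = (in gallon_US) 9.194e+06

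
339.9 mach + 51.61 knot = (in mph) 2.59e+05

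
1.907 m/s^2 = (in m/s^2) 1.907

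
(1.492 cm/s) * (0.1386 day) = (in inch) 7034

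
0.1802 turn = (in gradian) 72.08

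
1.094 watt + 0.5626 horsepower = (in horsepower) 0.5641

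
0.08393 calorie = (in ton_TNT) 8.393e-11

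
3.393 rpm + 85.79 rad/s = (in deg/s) 4936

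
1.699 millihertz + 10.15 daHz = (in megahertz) 0.0001015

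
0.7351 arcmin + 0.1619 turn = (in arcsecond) 2.099e+05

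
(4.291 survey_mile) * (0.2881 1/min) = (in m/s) 33.16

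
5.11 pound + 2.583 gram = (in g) 2320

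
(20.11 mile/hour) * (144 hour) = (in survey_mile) 2896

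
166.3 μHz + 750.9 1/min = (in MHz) 1.252e-05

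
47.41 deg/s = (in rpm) 7.902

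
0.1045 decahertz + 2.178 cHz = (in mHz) 1067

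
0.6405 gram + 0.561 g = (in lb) 0.002649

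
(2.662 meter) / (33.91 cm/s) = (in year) 2.489e-07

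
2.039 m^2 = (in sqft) 21.95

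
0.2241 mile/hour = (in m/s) 0.1002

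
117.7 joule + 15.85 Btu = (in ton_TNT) 4.025e-06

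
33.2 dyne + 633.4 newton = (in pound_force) 142.4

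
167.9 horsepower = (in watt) 1.252e+05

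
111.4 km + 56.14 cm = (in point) 3.158e+08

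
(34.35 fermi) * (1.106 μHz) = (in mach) 1.116e-22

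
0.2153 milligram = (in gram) 0.0002153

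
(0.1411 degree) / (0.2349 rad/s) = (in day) 1.213e-07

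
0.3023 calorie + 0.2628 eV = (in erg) 1.265e+07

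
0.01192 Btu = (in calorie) 3.006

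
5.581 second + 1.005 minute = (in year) 2.089e-06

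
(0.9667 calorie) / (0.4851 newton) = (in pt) 2.363e+04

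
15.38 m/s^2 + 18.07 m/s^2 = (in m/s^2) 33.45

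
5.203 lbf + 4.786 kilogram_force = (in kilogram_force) 7.146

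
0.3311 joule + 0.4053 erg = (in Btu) 0.0003138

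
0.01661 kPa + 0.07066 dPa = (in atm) 0.000164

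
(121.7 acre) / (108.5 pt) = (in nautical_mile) 6948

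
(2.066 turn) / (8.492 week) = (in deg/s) 0.0001448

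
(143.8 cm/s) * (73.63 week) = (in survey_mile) 3.979e+04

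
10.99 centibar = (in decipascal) 1.099e+05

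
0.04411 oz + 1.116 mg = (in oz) 0.04415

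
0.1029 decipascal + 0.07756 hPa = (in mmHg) 0.05825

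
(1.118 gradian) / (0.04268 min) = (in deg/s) 0.3929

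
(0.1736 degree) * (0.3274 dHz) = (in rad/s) 9.92e-05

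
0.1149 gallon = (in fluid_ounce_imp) 15.31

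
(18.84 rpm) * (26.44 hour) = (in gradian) 1.196e+07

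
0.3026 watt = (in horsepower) 0.0004058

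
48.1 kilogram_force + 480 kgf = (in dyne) 5.179e+08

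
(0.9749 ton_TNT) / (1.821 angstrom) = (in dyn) 2.24e+24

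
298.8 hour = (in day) 12.45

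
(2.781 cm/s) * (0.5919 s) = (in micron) 1.646e+04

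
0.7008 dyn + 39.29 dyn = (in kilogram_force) 4.078e-05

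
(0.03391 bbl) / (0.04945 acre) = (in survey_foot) 8.839e-05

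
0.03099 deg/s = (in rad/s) 0.0005409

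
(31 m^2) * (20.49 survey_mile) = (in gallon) 2.7e+08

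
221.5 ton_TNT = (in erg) 9.268e+18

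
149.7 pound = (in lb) 149.7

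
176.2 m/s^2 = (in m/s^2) 176.2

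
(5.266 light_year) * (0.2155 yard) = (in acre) 2.426e+12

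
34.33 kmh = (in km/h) 34.33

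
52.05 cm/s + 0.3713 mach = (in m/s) 126.9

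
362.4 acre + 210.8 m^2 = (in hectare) 146.7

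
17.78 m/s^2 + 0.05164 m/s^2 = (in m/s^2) 17.83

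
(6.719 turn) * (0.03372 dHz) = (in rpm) 1.359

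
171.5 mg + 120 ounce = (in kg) 3.402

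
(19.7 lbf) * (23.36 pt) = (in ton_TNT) 1.726e-10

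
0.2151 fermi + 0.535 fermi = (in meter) 7.501e-16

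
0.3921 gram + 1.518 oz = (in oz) 1.532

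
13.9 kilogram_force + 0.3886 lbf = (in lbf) 31.03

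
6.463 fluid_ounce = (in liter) 0.1911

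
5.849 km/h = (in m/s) 1.625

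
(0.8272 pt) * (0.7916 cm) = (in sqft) 2.486e-05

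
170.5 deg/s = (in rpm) 28.42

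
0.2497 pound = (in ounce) 3.995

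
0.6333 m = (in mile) 0.0003935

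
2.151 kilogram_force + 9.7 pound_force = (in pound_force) 14.44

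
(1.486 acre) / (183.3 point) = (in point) 2.636e+08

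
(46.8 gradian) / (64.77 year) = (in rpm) 3.437e-09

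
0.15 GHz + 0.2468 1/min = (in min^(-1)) 9e+09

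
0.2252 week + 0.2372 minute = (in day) 1.577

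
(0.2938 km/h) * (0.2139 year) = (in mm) 5.505e+08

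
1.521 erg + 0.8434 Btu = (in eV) 5.554e+21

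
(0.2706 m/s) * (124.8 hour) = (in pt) 3.446e+08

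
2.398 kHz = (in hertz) 2398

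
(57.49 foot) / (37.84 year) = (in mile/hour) 3.285e-08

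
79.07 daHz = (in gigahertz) 7.907e-07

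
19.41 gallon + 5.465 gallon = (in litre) 94.16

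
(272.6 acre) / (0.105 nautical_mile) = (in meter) 5673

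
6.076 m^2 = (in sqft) 65.4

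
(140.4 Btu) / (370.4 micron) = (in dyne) 3.999e+13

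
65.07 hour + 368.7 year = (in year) 368.7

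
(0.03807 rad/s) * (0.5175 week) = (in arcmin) 4.096e+07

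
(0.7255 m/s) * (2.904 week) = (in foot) 4.181e+06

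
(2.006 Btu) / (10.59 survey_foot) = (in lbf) 147.4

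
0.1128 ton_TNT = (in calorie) 1.128e+08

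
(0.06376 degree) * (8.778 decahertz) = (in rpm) 0.9328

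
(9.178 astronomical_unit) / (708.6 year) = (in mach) 0.1804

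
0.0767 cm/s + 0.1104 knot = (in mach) 0.0001691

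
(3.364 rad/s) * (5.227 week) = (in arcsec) 2.194e+12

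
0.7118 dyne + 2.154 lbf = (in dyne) 9.581e+05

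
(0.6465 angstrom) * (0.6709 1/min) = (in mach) 2.123e-15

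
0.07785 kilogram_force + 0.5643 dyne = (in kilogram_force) 0.07785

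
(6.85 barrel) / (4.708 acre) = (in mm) 0.05716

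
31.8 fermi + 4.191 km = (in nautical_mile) 2.263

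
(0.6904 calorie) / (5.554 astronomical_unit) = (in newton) 3.477e-12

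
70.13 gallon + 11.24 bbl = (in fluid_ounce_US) 6.94e+04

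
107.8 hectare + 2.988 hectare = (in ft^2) 1.193e+07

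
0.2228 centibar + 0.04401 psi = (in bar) 0.005262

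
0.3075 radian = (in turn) 0.04894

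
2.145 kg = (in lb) 4.729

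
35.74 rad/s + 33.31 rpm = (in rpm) 374.6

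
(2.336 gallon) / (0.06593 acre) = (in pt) 0.09395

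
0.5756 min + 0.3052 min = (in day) 0.0006117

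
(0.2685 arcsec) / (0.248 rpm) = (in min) 8.354e-07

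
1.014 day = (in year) 0.002778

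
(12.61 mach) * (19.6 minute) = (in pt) 1.431e+10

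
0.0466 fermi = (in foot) 1.529e-16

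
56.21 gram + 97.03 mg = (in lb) 0.1241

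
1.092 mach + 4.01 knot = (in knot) 726.8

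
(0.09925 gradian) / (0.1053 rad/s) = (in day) 1.714e-07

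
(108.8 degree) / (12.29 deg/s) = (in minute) 0.1475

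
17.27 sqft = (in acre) 0.0003965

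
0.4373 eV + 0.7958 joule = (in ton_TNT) 1.902e-10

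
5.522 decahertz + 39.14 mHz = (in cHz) 5526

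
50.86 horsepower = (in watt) 3.793e+04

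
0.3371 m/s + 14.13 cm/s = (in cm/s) 47.84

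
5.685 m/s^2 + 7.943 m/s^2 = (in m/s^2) 13.63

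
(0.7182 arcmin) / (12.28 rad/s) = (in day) 1.969e-10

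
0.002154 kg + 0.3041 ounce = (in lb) 0.02376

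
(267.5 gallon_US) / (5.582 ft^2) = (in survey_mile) 0.001213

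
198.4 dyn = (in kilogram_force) 0.0002023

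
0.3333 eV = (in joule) 5.34e-20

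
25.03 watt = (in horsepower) 0.03357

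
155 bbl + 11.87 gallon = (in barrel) 155.3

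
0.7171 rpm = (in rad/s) 0.07509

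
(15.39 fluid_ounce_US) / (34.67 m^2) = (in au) 8.775e-17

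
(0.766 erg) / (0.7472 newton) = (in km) 1.025e-10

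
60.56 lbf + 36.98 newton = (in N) 306.4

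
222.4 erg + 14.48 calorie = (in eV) 3.781e+20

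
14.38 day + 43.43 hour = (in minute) 2.331e+04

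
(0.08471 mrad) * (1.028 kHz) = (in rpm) 0.8316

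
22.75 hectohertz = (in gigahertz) 2.275e-06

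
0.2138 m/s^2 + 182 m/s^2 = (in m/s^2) 182.2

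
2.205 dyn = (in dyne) 2.205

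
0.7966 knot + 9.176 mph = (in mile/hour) 10.09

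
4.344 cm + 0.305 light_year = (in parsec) 0.09351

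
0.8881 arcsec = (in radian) 4.306e-06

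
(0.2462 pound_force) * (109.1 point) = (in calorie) 0.01007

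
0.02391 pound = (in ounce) 0.3826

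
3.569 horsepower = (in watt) 2661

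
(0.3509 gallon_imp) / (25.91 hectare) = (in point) 1.745e-05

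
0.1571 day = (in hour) 3.77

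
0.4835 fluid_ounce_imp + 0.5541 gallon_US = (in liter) 2.111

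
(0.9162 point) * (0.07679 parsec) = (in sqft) 8.244e+12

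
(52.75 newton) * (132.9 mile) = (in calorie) 2.697e+06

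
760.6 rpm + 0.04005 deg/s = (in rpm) 760.6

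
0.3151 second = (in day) 3.647e-06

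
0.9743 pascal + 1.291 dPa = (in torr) 0.008276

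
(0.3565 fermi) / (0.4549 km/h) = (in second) 2.821e-15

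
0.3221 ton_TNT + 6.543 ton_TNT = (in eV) 1.793e+29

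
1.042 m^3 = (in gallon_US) 275.3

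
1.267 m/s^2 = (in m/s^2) 1.267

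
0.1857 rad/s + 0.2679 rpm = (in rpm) 2.041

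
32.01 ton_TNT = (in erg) 1.339e+18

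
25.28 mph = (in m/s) 11.3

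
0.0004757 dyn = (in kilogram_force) 4.851e-10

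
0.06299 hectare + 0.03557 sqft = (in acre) 0.1557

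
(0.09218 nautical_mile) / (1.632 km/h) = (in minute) 6.276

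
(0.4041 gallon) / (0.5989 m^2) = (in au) 1.707e-14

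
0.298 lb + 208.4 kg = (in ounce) 7356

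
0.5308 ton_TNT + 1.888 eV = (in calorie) 5.308e+08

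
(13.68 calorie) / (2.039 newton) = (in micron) 2.807e+07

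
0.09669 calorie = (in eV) 2.525e+18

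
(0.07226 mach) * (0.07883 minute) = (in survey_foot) 381.8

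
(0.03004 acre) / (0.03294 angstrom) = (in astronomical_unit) 246.7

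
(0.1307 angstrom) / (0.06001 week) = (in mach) 1.058e-18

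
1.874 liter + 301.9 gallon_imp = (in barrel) 8.644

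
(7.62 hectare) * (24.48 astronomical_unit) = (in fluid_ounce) 9.436e+21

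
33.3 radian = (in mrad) 3.33e+04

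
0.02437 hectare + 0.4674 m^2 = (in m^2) 244.2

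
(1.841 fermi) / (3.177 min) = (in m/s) 9.658e-18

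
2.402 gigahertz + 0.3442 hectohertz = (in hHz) 2.402e+07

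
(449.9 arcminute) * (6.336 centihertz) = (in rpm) 0.07918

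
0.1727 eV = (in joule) 2.767e-20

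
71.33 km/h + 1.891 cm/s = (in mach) 0.05825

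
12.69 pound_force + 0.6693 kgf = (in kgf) 6.425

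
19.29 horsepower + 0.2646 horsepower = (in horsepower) 19.55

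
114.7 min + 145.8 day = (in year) 0.3997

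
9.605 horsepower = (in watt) 7162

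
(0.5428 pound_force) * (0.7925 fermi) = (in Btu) 1.814e-18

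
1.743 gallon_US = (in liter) 6.598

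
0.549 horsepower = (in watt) 409.4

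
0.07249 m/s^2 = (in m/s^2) 0.07249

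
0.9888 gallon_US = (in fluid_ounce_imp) 131.7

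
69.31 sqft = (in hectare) 0.0006439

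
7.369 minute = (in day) 0.005117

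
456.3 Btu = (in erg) 4.814e+12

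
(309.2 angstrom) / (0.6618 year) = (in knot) 2.88e-15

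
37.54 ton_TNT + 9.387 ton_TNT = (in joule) 1.963e+11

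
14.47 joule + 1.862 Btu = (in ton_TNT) 4.73e-07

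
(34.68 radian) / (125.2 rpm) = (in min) 0.04409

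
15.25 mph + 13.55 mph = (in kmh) 46.35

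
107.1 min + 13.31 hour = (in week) 0.08985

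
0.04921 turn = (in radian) 0.3092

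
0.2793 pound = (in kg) 0.1267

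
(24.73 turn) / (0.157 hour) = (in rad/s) 0.2749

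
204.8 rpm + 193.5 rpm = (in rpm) 398.3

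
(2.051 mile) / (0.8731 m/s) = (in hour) 1.05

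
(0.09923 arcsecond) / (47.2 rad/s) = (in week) 1.685e-14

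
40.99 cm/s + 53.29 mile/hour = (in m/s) 24.23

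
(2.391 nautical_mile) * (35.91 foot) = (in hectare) 4.847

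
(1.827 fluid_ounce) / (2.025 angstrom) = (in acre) 65.93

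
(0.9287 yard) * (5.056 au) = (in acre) 1.587e+08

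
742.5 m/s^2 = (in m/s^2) 742.5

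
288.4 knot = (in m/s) 148.4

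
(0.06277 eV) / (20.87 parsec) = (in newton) 1.562e-38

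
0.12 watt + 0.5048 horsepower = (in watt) 376.5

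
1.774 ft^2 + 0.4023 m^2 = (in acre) 0.0001401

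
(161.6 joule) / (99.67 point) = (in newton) 4596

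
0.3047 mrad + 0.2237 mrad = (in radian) 0.0005284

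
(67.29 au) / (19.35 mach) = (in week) 2526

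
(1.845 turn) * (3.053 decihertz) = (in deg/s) 202.8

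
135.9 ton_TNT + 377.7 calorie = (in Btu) 5.389e+08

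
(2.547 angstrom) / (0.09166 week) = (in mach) 1.349e-17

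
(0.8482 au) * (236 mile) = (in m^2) 4.819e+16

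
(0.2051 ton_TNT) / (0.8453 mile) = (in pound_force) 1.418e+05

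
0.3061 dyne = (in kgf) 3.121e-07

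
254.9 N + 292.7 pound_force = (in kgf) 158.8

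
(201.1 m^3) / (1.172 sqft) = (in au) 1.235e-08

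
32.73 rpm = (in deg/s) 196.4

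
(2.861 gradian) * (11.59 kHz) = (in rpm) 4974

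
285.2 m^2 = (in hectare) 0.02852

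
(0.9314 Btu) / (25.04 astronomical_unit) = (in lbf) 5.897e-11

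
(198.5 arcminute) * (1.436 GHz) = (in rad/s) 8.292e+07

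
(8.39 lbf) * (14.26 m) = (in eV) 3.322e+21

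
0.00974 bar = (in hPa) 9.74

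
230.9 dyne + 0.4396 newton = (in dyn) 4.419e+04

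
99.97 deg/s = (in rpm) 16.66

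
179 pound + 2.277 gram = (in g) 8.12e+04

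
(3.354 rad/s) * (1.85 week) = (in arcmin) 1.29e+10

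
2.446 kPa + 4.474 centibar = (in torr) 51.9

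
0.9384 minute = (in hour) 0.01564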